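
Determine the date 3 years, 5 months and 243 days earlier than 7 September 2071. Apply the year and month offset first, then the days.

August 8, 2067

Going back 3 years, 5 months and 243 days from September 7, 2071: first the month/year part, then the days.
-3 years → 2068; month 9 − 5 = 4 → April 2068.
Day 7 is valid in April, giving April 7, 2068.
Now subtract 243 days from April 7, 2068.
Going back 7 days from April 7, 2068 reaches the end of the previous month; 243 − 7 = 236 left.
March 2068 has 31 days: 236 − 31 = 205 left.
February 2068 has 29 days (2068 is a leap year): 205 − 29 = 176 left.
January 2068 has 31 days: 176 − 31 = 145 left.
December 2067 has 31 days: 145 − 31 = 114 left.
November 2067 has 30 days: 114 − 30 = 84 left.
October 2067 has 31 days: 84 − 31 = 53 left.
September 2067 has 30 days: 53 − 30 = 23 left.
August 2067 has 31 days; 31 − 23 = 8 → August 8, 2067.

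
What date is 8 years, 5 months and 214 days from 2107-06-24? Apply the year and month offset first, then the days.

June 25, 2116

Counting forward 8 years, 5 months and 214 days from June 24, 2107: first the month/year part, then the days.
+8 years → 2115; month 6 + 5 = 11 → November 2115.
Day 24 is valid in November, giving November 24, 2115.
Now add 214 days from November 24, 2115.
November has 30 days, so 30 − 24 = 6 days remain after November 24, 2115; 214 − 6 = 208 left.
December 2115 has 31 days: 208 − 31 = 177 left.
January 2116 has 31 days: 177 − 31 = 146 left.
February 2116 has 29 days (2116 is a leap year): 146 − 29 = 117 left.
March 2116 has 31 days: 117 − 31 = 86 left.
April 2116 has 30 days: 86 − 30 = 56 left.
May 2116 has 31 days: 56 − 31 = 25 left.
25 days into June 2116 → June 25, 2116.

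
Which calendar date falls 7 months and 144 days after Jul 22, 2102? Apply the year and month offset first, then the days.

July 16, 2103

Adding 7 months and 144 days from July 22, 2102: first the month/year part, then the days.
month 7 + 7 = 14, which is month 2 of year 2103 → February 2103.
Day 22 is valid in February, giving February 22, 2103.
Now add 144 days from February 22, 2103.
February has 28 days, so 28 − 22 = 6 days remain after February 22, 2103; 144 − 6 = 138 left.
March 2103 has 31 days: 138 − 31 = 107 left.
April 2103 has 30 days: 107 − 30 = 77 left.
May 2103 has 31 days: 77 − 31 = 46 left.
June 2103 has 30 days: 46 − 30 = 16 left.
16 days into July 2103 → July 16, 2103.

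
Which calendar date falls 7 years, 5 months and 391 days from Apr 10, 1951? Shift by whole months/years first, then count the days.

October 6, 1959

Counting forward 7 years, 5 months and 391 days from April 10, 1951: first the month/year part, then the days.
+7 years → 1958; month 4 + 5 = 9 → September 1958.
Day 10 is valid in September, giving September 10, 1958.
Now add 391 days from September 10, 1958.
September has 30 days, so 30 − 10 = 20 days remain after September 10, 1958; 391 − 20 = 371 left.
October 1958 has 31 days: 371 − 31 = 340 left.
November 1958 has 30 days: 340 − 30 = 310 left.
December 1958 has 31 days: 310 − 31 = 279 left.
January 1959 has 31 days: 279 − 31 = 248 left.
February 1959 has 28 days (1959 is not a leap year): 248 − 28 = 220 left.
March 1959 has 31 days: 220 − 31 = 189 left.
April 1959 has 30 days: 189 − 30 = 159 left.
May 1959 has 31 days: 159 − 31 = 128 left.
June 1959 has 30 days: 128 − 30 = 98 left.
July 1959 has 31 days: 98 − 31 = 67 left.
August 1959 has 31 days: 67 − 31 = 36 left.
September 1959 has 30 days: 36 − 30 = 6 left.
6 days into October 1959 → October 6, 1959.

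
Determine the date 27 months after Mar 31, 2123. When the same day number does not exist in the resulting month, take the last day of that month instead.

June 30, 2125

Adding 27 months from March 31, 2123.
month 3 + 27 = 30, which is month 6 of year 2125 → June 2125.
June 2125 has only 30 days and the start was day 31, so the date clamps to June 30, 2125.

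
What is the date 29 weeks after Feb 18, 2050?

September 9, 2050

Advancing 29 weeks = 203 days from February 18, 2050.
February has 28 days, so 28 − 18 = 10 days remain after February 18, 2050; 203 − 10 = 193 left.
March 2050 has 31 days: 193 − 31 = 162 left.
April 2050 has 30 days: 162 − 30 = 132 left.
May 2050 has 31 days: 132 − 31 = 101 left.
June 2050 has 30 days: 101 − 30 = 71 left.
July 2050 has 31 days: 71 − 31 = 40 left.
August 2050 has 31 days: 40 − 31 = 9 left.
9 days into September 2050 → September 9, 2050.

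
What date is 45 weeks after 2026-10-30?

September 10, 2027

Advancing 45 weeks = 315 days from October 30, 2026.
October has 31 days, so 31 − 30 = 1 day remains after October 30, 2026; 315 − 1 = 314 left.
November 2026 has 30 days: 314 − 30 = 284 left.
December 2026 has 31 days: 284 − 31 = 253 left.
January 2027 has 31 days: 253 − 31 = 222 left.
February 2027 has 28 days (2027 is not a leap year): 222 − 28 = 194 left.
March 2027 has 31 days: 194 − 31 = 163 left.
April 2027 has 30 days: 163 − 30 = 133 left.
May 2027 has 31 days: 133 − 31 = 102 left.
June 2027 has 30 days: 102 − 30 = 72 left.
July 2027 has 31 days: 72 − 31 = 41 left.
August 2027 has 31 days: 41 − 31 = 10 left.
10 days into September 2027 → September 10, 2027.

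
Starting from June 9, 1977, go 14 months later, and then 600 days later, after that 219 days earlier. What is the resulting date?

August 25, 1979

Adding 14 months from June 9, 1977:
month 6 + 14 = 20, which is month 8 of year 1978 → August 1978.
Day 9 is valid in August, giving August 9, 1978.
Advancing 600 days from August 9, 1978:
August has 31 days, so 31 − 9 = 22 days remain after August 9, 1978; 600 − 22 = 578 left.
September 1978 has 30 days: 578 − 30 = 548 left.
October 1978 has 31 days: 548 − 31 = 517 left.
November 1978 has 30 days: 517 − 30 = 487 left.
December 1978 has 31 days: 487 − 31 = 456 left.
January 1979 has 31 days: 456 − 31 = 425 left.
February 1979 has 28 days (1979 is not a leap year): 425 − 28 = 397 left.
March 1979 has 31 days: 397 − 31 = 366 left.
April 1979 has 30 days: 366 − 30 = 336 left.
May 1979 has 31 days: 336 − 31 = 305 left.
June 1979 has 30 days: 305 − 30 = 275 left.
July 1979 has 31 days: 275 − 31 = 244 left.
August 1979 has 31 days: 244 − 31 = 213 left.
September 1979 has 30 days: 213 − 30 = 183 left.
October 1979 has 31 days: 183 − 31 = 152 left.
November 1979 has 30 days: 152 − 30 = 122 left.
December 1979 has 31 days: 122 − 31 = 91 left.
January 1980 has 31 days: 91 − 31 = 60 left.
February 1980 has 29 days (1980 is a leap year): 60 − 29 = 31 left.
31 days into March 1980 → March 31, 1980.
Counting back 219 days from March 31, 1980:
Going back 31 days from March 31, 1980 reaches the end of the previous month; 219 − 31 = 188 left.
February 1980 has 29 days (1980 is a leap year): 188 − 29 = 159 left.
January 1980 has 31 days: 159 − 31 = 128 left.
December 1979 has 31 days: 128 − 31 = 97 left.
November 1979 has 30 days: 97 − 30 = 67 left.
October 1979 has 31 days: 67 − 31 = 36 left.
September 1979 has 30 days: 36 − 30 = 6 left.
August 1979 has 31 days; 31 − 6 = 25 → August 25, 1979.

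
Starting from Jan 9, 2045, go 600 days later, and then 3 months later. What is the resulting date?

December 1, 2046

Advancing 600 days from January 9, 2045:
January has 31 days, so 31 − 9 = 22 days remain after January 9, 2045; 600 − 22 = 578 left.
February 2045 has 28 days (2045 is not a leap year): 578 − 28 = 550 left.
March 2045 has 31 days: 550 − 31 = 519 left.
April 2045 has 30 days: 519 − 30 = 489 left.
May 2045 has 31 days: 489 − 31 = 458 left.
June 2045 has 30 days: 458 − 30 = 428 left.
July 2045 has 31 days: 428 − 31 = 397 left.
August 2045 has 31 days: 397 − 31 = 366 left.
September 2045 has 30 days: 366 − 30 = 336 left.
October 2045 has 31 days: 336 − 31 = 305 left.
November 2045 has 30 days: 305 − 30 = 275 left.
December 2045 has 31 days: 275 − 31 = 244 left.
January 2046 has 31 days: 244 − 31 = 213 left.
February 2046 has 28 days (2046 is not a leap year): 213 − 28 = 185 left.
March 2046 has 31 days: 185 − 31 = 154 left.
April 2046 has 30 days: 154 − 30 = 124 left.
May 2046 has 31 days: 124 − 31 = 93 left.
June 2046 has 30 days: 93 − 30 = 63 left.
July 2046 has 31 days: 63 − 31 = 32 left.
August 2046 has 31 days: 32 − 31 = 1 left.
1 day into September 2046 → September 1, 2046.
Counting forward 3 months from September 1, 2046:
month 9 + 3 = 12 → December 2046.
Day 1 is valid in December, giving December 1, 2046.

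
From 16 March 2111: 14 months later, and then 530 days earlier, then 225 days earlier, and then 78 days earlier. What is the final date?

Counting forward 14 months from March 16, 2111:
month 3 + 14 = 17, which is month 5 of year 2112 → May 2112.
Day 16 is valid in May, giving May 16, 2112.
Going back 530 days from May 16, 2112:
Going back 16 days from May 16, 2112 reaches the end of the previous month; 530 − 16 = 514 left.
April 2112 has 30 days: 514 − 30 = 484 left.
March 2112 has 31 days: 484 − 31 = 453 left.
February 2112 has 29 days (2112 is a leap year): 453 − 29 = 424 left.
January 2112 has 31 days: 424 − 31 = 393 left.
December 2111 has 31 days: 393 − 31 = 362 left.
November 2111 has 30 days: 362 − 30 = 332 left.
October 2111 has 31 days: 332 − 31 = 301 left.
September 2111 has 30 days: 301 − 30 = 271 left.
August 2111 has 31 days: 271 − 31 = 240 left.
July 2111 has 31 days: 240 − 31 = 209 left.
June 2111 has 30 days: 209 − 30 = 179 left.
May 2111 has 31 days: 179 − 31 = 148 left.
April 2111 has 30 days: 148 − 30 = 118 left.
March 2111 has 31 days: 118 − 31 = 87 left.
February 2111 has 28 days (2111 is not a leap year): 87 − 28 = 59 left.
January 2111 has 31 days: 59 − 31 = 28 left.
December 2110 has 31 days; 31 − 28 = 3 → December 3, 2110.
Going back 225 days from December 3, 2110:
Going back 3 days from December 3, 2110 reaches the end of the previous month; 225 − 3 = 222 left.
November 2110 has 30 days: 222 − 30 = 192 left.
October 2110 has 31 days: 192 − 31 = 161 left.
September 2110 has 30 days: 161 − 30 = 131 left.
August 2110 has 31 days: 131 − 31 = 100 left.
July 2110 has 31 days: 100 − 31 = 69 left.
June 2110 has 30 days: 69 − 30 = 39 left.
May 2110 has 31 days: 39 − 31 = 8 left.
April 2110 has 30 days; 30 − 8 = 22 → April 22, 2110.
Counting back 78 days from April 22, 2110:
Going back 22 days from April 22, 2110 reaches the end of the previous month; 78 − 22 = 56 left.
March 2110 has 31 days: 56 − 31 = 25 left.
February 2110 has 28 days; 28 − 25 = 3 → February 3, 2110.

February 3, 2110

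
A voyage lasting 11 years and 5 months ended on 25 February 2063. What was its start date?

September 25, 2051

Subtracting 11 years and 5 months from February 25, 2063.
-11 years → 2052; month 2 − 5 = -3, which is month 9 of year 2051 → September 2051.
Day 25 is valid in September, giving September 25, 2051.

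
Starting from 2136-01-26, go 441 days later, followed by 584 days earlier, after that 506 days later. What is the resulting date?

Counting forward 441 days from January 26, 2136:
January has 31 days, so 31 − 26 = 5 days remain after January 26, 2136; 441 − 5 = 436 left.
February 2136 has 29 days (2136 is a leap year): 436 − 29 = 407 left.
March 2136 has 31 days: 407 − 31 = 376 left.
April 2136 has 30 days: 376 − 30 = 346 left.
May 2136 has 31 days: 346 − 31 = 315 left.
June 2136 has 30 days: 315 − 30 = 285 left.
July 2136 has 31 days: 285 − 31 = 254 left.
August 2136 has 31 days: 254 − 31 = 223 left.
September 2136 has 30 days: 223 − 30 = 193 left.
October 2136 has 31 days: 193 − 31 = 162 left.
November 2136 has 30 days: 162 − 30 = 132 left.
December 2136 has 31 days: 132 − 31 = 101 left.
January 2137 has 31 days: 101 − 31 = 70 left.
February 2137 has 28 days (2137 is not a leap year): 70 − 28 = 42 left.
March 2137 has 31 days: 42 − 31 = 11 left.
11 days into April 2137 → April 11, 2137.
Subtracting 584 days from April 11, 2137:
Going back 11 days from April 11, 2137 reaches the end of the previous month; 584 − 11 = 573 left.
March 2137 has 31 days: 573 − 31 = 542 left.
February 2137 has 28 days (2137 is not a leap year): 542 − 28 = 514 left.
January 2137 has 31 days: 514 − 31 = 483 left.
December 2136 has 31 days: 483 − 31 = 452 left.
November 2136 has 30 days: 452 − 30 = 422 left.
October 2136 has 31 days: 422 − 31 = 391 left.
September 2136 has 30 days: 391 − 30 = 361 left.
August 2136 has 31 days: 361 − 31 = 330 left.
July 2136 has 31 days: 330 − 31 = 299 left.
June 2136 has 30 days: 299 − 30 = 269 left.
May 2136 has 31 days: 269 − 31 = 238 left.
April 2136 has 30 days: 238 − 30 = 208 left.
March 2136 has 31 days: 208 − 31 = 177 left.
February 2136 has 29 days (2136 is a leap year): 177 − 29 = 148 left.
January 2136 has 31 days: 148 − 31 = 117 left.
December 2135 has 31 days: 117 − 31 = 86 left.
November 2135 has 30 days: 86 − 30 = 56 left.
October 2135 has 31 days: 56 − 31 = 25 left.
September 2135 has 30 days; 30 − 25 = 5 → September 5, 2135.
Adding 506 days from September 5, 2135:
September has 30 days, so 30 − 5 = 25 days remain after September 5, 2135; 506 − 25 = 481 left.
October 2135 has 31 days: 481 − 31 = 450 left.
November 2135 has 30 days: 450 − 30 = 420 left.
December 2135 has 31 days: 420 − 31 = 389 left.
January 2136 has 31 days: 389 − 31 = 358 left.
February 2136 has 29 days (2136 is a leap year): 358 − 29 = 329 left.
March 2136 has 31 days: 329 − 31 = 298 left.
April 2136 has 30 days: 298 − 30 = 268 left.
May 2136 has 31 days: 268 − 31 = 237 left.
June 2136 has 30 days: 237 − 30 = 207 left.
July 2136 has 31 days: 207 − 31 = 176 left.
August 2136 has 31 days: 176 − 31 = 145 left.
September 2136 has 30 days: 145 − 30 = 115 left.
October 2136 has 31 days: 115 − 31 = 84 left.
November 2136 has 30 days: 84 − 30 = 54 left.
December 2136 has 31 days: 54 − 31 = 23 left.
23 days into January 2137 → January 23, 2137.

January 23, 2137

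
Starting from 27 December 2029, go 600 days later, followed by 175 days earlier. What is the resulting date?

Advancing 600 days from December 27, 2029:
December has 31 days, so 31 − 27 = 4 days remain after December 27, 2029; 600 − 4 = 596 left.
January 2030 has 31 days: 596 − 31 = 565 left.
February 2030 has 28 days (2030 is not a leap year): 565 − 28 = 537 left.
March 2030 has 31 days: 537 − 31 = 506 left.
April 2030 has 30 days: 506 − 30 = 476 left.
May 2030 has 31 days: 476 − 31 = 445 left.
June 2030 has 30 days: 445 − 30 = 415 left.
July 2030 has 31 days: 415 − 31 = 384 left.
August 2030 has 31 days: 384 − 31 = 353 left.
September 2030 has 30 days: 353 − 30 = 323 left.
October 2030 has 31 days: 323 − 31 = 292 left.
November 2030 has 30 days: 292 − 30 = 262 left.
December 2030 has 31 days: 262 − 31 = 231 left.
January 2031 has 31 days: 231 − 31 = 200 left.
February 2031 has 28 days (2031 is not a leap year): 200 − 28 = 172 left.
March 2031 has 31 days: 172 − 31 = 141 left.
April 2031 has 30 days: 141 − 30 = 111 left.
May 2031 has 31 days: 111 − 31 = 80 left.
June 2031 has 30 days: 80 − 30 = 50 left.
July 2031 has 31 days: 50 − 31 = 19 left.
19 days into August 2031 → August 19, 2031.
Counting back 175 days from August 19, 2031:
Going back 19 days from August 19, 2031 reaches the end of the previous month; 175 − 19 = 156 left.
July 2031 has 31 days: 156 − 31 = 125 left.
June 2031 has 30 days: 125 − 30 = 95 left.
May 2031 has 31 days: 95 − 31 = 64 left.
April 2031 has 30 days: 64 − 30 = 34 left.
March 2031 has 31 days: 34 − 31 = 3 left.
February 2031 has 28 days; 28 − 3 = 25 → February 25, 2031.

February 25, 2031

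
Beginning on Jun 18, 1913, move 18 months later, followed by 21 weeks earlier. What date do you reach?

July 24, 1914

Counting forward 18 months from June 18, 1913:
month 6 + 18 = 24, which is month 12 of year 1914 → December 1914.
Day 18 is valid in December, giving December 18, 1914.
Going back 21 weeks (= 147 days) from December 18, 1914:
Going back 18 days from December 18, 1914 reaches the end of the previous month; 147 − 18 = 129 left.
November 1914 has 30 days: 129 − 30 = 99 left.
October 1914 has 31 days: 99 − 31 = 68 left.
September 1914 has 30 days: 68 − 30 = 38 left.
August 1914 has 31 days: 38 − 31 = 7 left.
July 1914 has 31 days; 31 − 7 = 24 → July 24, 1914.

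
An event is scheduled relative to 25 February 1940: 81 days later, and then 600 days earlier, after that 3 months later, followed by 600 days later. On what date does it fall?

Advancing 81 days from February 25, 1940:
February has 29 days, so 29 − 25 = 4 days remain after February 25, 1940; 81 − 4 = 77 left.
March 1940 has 31 days: 77 − 31 = 46 left.
April 1940 has 30 days: 46 − 30 = 16 left.
16 days into May 1940 → May 16, 1940.
Subtracting 600 days from May 16, 1940:
Going back 16 days from May 16, 1940 reaches the end of the previous month; 600 − 16 = 584 left.
April 1940 has 30 days: 584 − 30 = 554 left.
March 1940 has 31 days: 554 − 31 = 523 left.
February 1940 has 29 days (1940 is a leap year): 523 − 29 = 494 left.
January 1940 has 31 days: 494 − 31 = 463 left.
December 1939 has 31 days: 463 − 31 = 432 left.
November 1939 has 30 days: 432 − 30 = 402 left.
October 1939 has 31 days: 402 − 31 = 371 left.
September 1939 has 30 days: 371 − 30 = 341 left.
August 1939 has 31 days: 341 − 31 = 310 left.
July 1939 has 31 days: 310 − 31 = 279 left.
June 1939 has 30 days: 279 − 30 = 249 left.
May 1939 has 31 days: 249 − 31 = 218 left.
April 1939 has 30 days: 218 − 30 = 188 left.
March 1939 has 31 days: 188 − 31 = 157 left.
February 1939 has 28 days (1939 is not a leap year): 157 − 28 = 129 left.
January 1939 has 31 days: 129 − 31 = 98 left.
December 1938 has 31 days: 98 − 31 = 67 left.
November 1938 has 30 days: 67 − 30 = 37 left.
October 1938 has 31 days: 37 − 31 = 6 left.
September 1938 has 30 days; 30 − 6 = 24 → September 24, 1938.
Advancing 3 months from September 24, 1938:
month 9 + 3 = 12 → December 1938.
Day 24 is valid in December, giving December 24, 1938.
Advancing 600 days from December 24, 1938:
December has 31 days, so 31 − 24 = 7 days remain after December 24, 1938; 600 − 7 = 593 left.
January 1939 has 31 days: 593 − 31 = 562 left.
February 1939 has 28 days (1939 is not a leap year): 562 − 28 = 534 left.
March 1939 has 31 days: 534 − 31 = 503 left.
April 1939 has 30 days: 503 − 30 = 473 left.
May 1939 has 31 days: 473 − 31 = 442 left.
June 1939 has 30 days: 442 − 30 = 412 left.
July 1939 has 31 days: 412 − 31 = 381 left.
August 1939 has 31 days: 381 − 31 = 350 left.
September 1939 has 30 days: 350 − 30 = 320 left.
October 1939 has 31 days: 320 − 31 = 289 left.
November 1939 has 30 days: 289 − 30 = 259 left.
December 1939 has 31 days: 259 − 31 = 228 left.
January 1940 has 31 days: 228 − 31 = 197 left.
February 1940 has 29 days (1940 is a leap year): 197 − 29 = 168 left.
March 1940 has 31 days: 168 − 31 = 137 left.
April 1940 has 30 days: 137 − 30 = 107 left.
May 1940 has 31 days: 107 − 31 = 76 left.
June 1940 has 30 days: 76 − 30 = 46 left.
July 1940 has 31 days: 46 − 31 = 15 left.
15 days into August 1940 → August 15, 1940.

August 15, 1940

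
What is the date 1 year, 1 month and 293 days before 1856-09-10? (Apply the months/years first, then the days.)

October 21, 1854

Counting back 1 year, 1 month and 293 days from September 10, 1856: first the month/year part, then the days.
-1 year → 1855; month 9 − 1 = 8 → August 1855.
Day 10 is valid in August, giving August 10, 1855.
Now subtract 293 days from August 10, 1855.
Going back 10 days from August 10, 1855 reaches the end of the previous month; 293 − 10 = 283 left.
July 1855 has 31 days: 283 − 31 = 252 left.
June 1855 has 30 days: 252 − 30 = 222 left.
May 1855 has 31 days: 222 − 31 = 191 left.
April 1855 has 30 days: 191 − 30 = 161 left.
March 1855 has 31 days: 161 − 31 = 130 left.
February 1855 has 28 days (1855 is not a leap year): 130 − 28 = 102 left.
January 1855 has 31 days: 102 − 31 = 71 left.
December 1854 has 31 days: 71 − 31 = 40 left.
November 1854 has 30 days: 40 − 30 = 10 left.
October 1854 has 31 days; 31 − 10 = 21 → October 21, 1854.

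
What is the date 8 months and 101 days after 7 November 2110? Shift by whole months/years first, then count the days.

October 16, 2111

Advancing 8 months and 101 days from November 7, 2110: first the month/year part, then the days.
month 11 + 8 = 19, which is month 7 of year 2111 → July 2111.
Day 7 is valid in July, giving July 7, 2111.
Now add 101 days from July 7, 2111.
July has 31 days, so 31 − 7 = 24 days remain after July 7, 2111; 101 − 24 = 77 left.
August 2111 has 31 days: 77 − 31 = 46 left.
September 2111 has 30 days: 46 − 30 = 16 left.
16 days into October 2111 → October 16, 2111.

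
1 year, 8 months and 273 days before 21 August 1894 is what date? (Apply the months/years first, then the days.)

Subtracting 1 year, 8 months and 273 days from August 21, 1894: first the month/year part, then the days.
-1 year → 1893; month 8 − 8 = 0, which is month 12 of year 1892 → December 1892.
Day 21 is valid in December, giving December 21, 1892.
Now subtract 273 days from December 21, 1892.
Going back 21 days from December 21, 1892 reaches the end of the previous month; 273 − 21 = 252 left.
November 1892 has 30 days: 252 − 30 = 222 left.
October 1892 has 31 days: 222 − 31 = 191 left.
September 1892 has 30 days: 191 − 30 = 161 left.
August 1892 has 31 days: 161 − 31 = 130 left.
July 1892 has 31 days: 130 − 31 = 99 left.
June 1892 has 30 days: 99 − 30 = 69 left.
May 1892 has 31 days: 69 − 31 = 38 left.
April 1892 has 30 days: 38 − 30 = 8 left.
March 1892 has 31 days; 31 − 8 = 23 → March 23, 1892.

March 23, 1892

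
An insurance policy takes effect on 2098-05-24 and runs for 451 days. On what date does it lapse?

August 18, 2099

Advancing 451 days from May 24, 2098.
May has 31 days, so 31 − 24 = 7 days remain after May 24, 2098; 451 − 7 = 444 left.
June 2098 has 30 days: 444 − 30 = 414 left.
July 2098 has 31 days: 414 − 31 = 383 left.
August 2098 has 31 days: 383 − 31 = 352 left.
September 2098 has 30 days: 352 − 30 = 322 left.
October 2098 has 31 days: 322 − 31 = 291 left.
November 2098 has 30 days: 291 − 30 = 261 left.
December 2098 has 31 days: 261 − 31 = 230 left.
January 2099 has 31 days: 230 − 31 = 199 left.
February 2099 has 28 days (2099 is not a leap year): 199 − 28 = 171 left.
March 2099 has 31 days: 171 − 31 = 140 left.
April 2099 has 30 days: 140 − 30 = 110 left.
May 2099 has 31 days: 110 − 31 = 79 left.
June 2099 has 30 days: 79 − 30 = 49 left.
July 2099 has 31 days: 49 − 31 = 18 left.
18 days into August 2099 → August 18, 2099.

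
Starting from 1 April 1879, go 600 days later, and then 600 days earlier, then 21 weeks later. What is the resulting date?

August 26, 1879

Counting forward 600 days from April 1, 1879:
April has 30 days, so 30 − 1 = 29 days remain after April 1, 1879; 600 − 29 = 571 left.
May 1879 has 31 days: 571 − 31 = 540 left.
June 1879 has 30 days: 540 − 30 = 510 left.
July 1879 has 31 days: 510 − 31 = 479 left.
August 1879 has 31 days: 479 − 31 = 448 left.
September 1879 has 30 days: 448 − 30 = 418 left.
October 1879 has 31 days: 418 − 31 = 387 left.
November 1879 has 30 days: 387 − 30 = 357 left.
December 1879 has 31 days: 357 − 31 = 326 left.
January 1880 has 31 days: 326 − 31 = 295 left.
February 1880 has 29 days (1880 is a leap year): 295 − 29 = 266 left.
March 1880 has 31 days: 266 − 31 = 235 left.
April 1880 has 30 days: 235 − 30 = 205 left.
May 1880 has 31 days: 205 − 31 = 174 left.
June 1880 has 30 days: 174 − 30 = 144 left.
July 1880 has 31 days: 144 − 31 = 113 left.
August 1880 has 31 days: 113 − 31 = 82 left.
September 1880 has 30 days: 82 − 30 = 52 left.
October 1880 has 31 days: 52 − 31 = 21 left.
21 days into November 1880 → November 21, 1880.
Counting back 600 days from November 21, 1880:
Going back 21 days from November 21, 1880 reaches the end of the previous month; 600 − 21 = 579 left.
October 1880 has 31 days: 579 − 31 = 548 left.
September 1880 has 30 days: 548 − 30 = 518 left.
August 1880 has 31 days: 518 − 31 = 487 left.
July 1880 has 31 days: 487 − 31 = 456 left.
June 1880 has 30 days: 456 − 30 = 426 left.
May 1880 has 31 days: 426 − 31 = 395 left.
April 1880 has 30 days: 395 − 30 = 365 left.
March 1880 has 31 days: 365 − 31 = 334 left.
February 1880 has 29 days (1880 is a leap year): 334 − 29 = 305 left.
January 1880 has 31 days: 305 − 31 = 274 left.
December 1879 has 31 days: 274 − 31 = 243 left.
November 1879 has 30 days: 243 − 30 = 213 left.
October 1879 has 31 days: 213 − 31 = 182 left.
September 1879 has 30 days: 182 − 30 = 152 left.
August 1879 has 31 days: 152 − 31 = 121 left.
July 1879 has 31 days: 121 − 31 = 90 left.
June 1879 has 30 days: 90 − 30 = 60 left.
May 1879 has 31 days: 60 − 31 = 29 left.
April 1879 has 30 days; 30 − 29 = 1 → April 1, 1879.
Adding 21 weeks (= 147 days) from April 1, 1879:
April has 30 days, so 30 − 1 = 29 days remain after April 1, 1879; 147 − 29 = 118 left.
May 1879 has 31 days: 118 − 31 = 87 left.
June 1879 has 30 days: 87 − 30 = 57 left.
July 1879 has 31 days: 57 − 31 = 26 left.
26 days into August 1879 → August 26, 1879.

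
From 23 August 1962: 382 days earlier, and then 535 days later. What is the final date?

Counting back 382 days from August 23, 1962:
Going back 23 days from August 23, 1962 reaches the end of the previous month; 382 − 23 = 359 left.
July 1962 has 31 days: 359 − 31 = 328 left.
June 1962 has 30 days: 328 − 30 = 298 left.
May 1962 has 31 days: 298 − 31 = 267 left.
April 1962 has 30 days: 267 − 30 = 237 left.
March 1962 has 31 days: 237 − 31 = 206 left.
February 1962 has 28 days (1962 is not a leap year): 206 − 28 = 178 left.
January 1962 has 31 days: 178 − 31 = 147 left.
December 1961 has 31 days: 147 − 31 = 116 left.
November 1961 has 30 days: 116 − 30 = 86 left.
October 1961 has 31 days: 86 − 31 = 55 left.
September 1961 has 30 days: 55 − 30 = 25 left.
August 1961 has 31 days; 31 − 25 = 6 → August 6, 1961.
Counting forward 535 days from August 6, 1961:
August has 31 days, so 31 − 6 = 25 days remain after August 6, 1961; 535 − 25 = 510 left.
September 1961 has 30 days: 510 − 30 = 480 left.
October 1961 has 31 days: 480 − 31 = 449 left.
November 1961 has 30 days: 449 − 30 = 419 left.
December 1961 has 31 days: 419 − 31 = 388 left.
January 1962 has 31 days: 388 − 31 = 357 left.
February 1962 has 28 days (1962 is not a leap year): 357 − 28 = 329 left.
March 1962 has 31 days: 329 − 31 = 298 left.
April 1962 has 30 days: 298 − 30 = 268 left.
May 1962 has 31 days: 268 − 31 = 237 left.
June 1962 has 30 days: 237 − 30 = 207 left.
July 1962 has 31 days: 207 − 31 = 176 left.
August 1962 has 31 days: 176 − 31 = 145 left.
September 1962 has 30 days: 145 − 30 = 115 left.
October 1962 has 31 days: 115 − 31 = 84 left.
November 1962 has 30 days: 84 − 30 = 54 left.
December 1962 has 31 days: 54 − 31 = 23 left.
23 days into January 1963 → January 23, 1963.

January 23, 1963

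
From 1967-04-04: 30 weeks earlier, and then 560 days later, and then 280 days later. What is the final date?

Subtracting 30 weeks (= 210 days) from April 4, 1967:
Going back 4 days from April 4, 1967 reaches the end of the previous month; 210 − 4 = 206 left.
March 1967 has 31 days: 206 − 31 = 175 left.
February 1967 has 28 days (1967 is not a leap year): 175 − 28 = 147 left.
January 1967 has 31 days: 147 − 31 = 116 left.
December 1966 has 31 days: 116 − 31 = 85 left.
November 1966 has 30 days: 85 − 30 = 55 left.
October 1966 has 31 days: 55 − 31 = 24 left.
September 1966 has 30 days; 30 − 24 = 6 → September 6, 1966.
Advancing 560 days from September 6, 1966:
September has 30 days, so 30 − 6 = 24 days remain after September 6, 1966; 560 − 24 = 536 left.
October 1966 has 31 days: 536 − 31 = 505 left.
November 1966 has 30 days: 505 − 30 = 475 left.
December 1966 has 31 days: 475 − 31 = 444 left.
January 1967 has 31 days: 444 − 31 = 413 left.
February 1967 has 28 days (1967 is not a leap year): 413 − 28 = 385 left.
March 1967 has 31 days: 385 − 31 = 354 left.
April 1967 has 30 days: 354 − 30 = 324 left.
May 1967 has 31 days: 324 − 31 = 293 left.
June 1967 has 30 days: 293 − 30 = 263 left.
July 1967 has 31 days: 263 − 31 = 232 left.
August 1967 has 31 days: 232 − 31 = 201 left.
September 1967 has 30 days: 201 − 30 = 171 left.
October 1967 has 31 days: 171 − 31 = 140 left.
November 1967 has 30 days: 140 − 30 = 110 left.
December 1967 has 31 days: 110 − 31 = 79 left.
January 1968 has 31 days: 79 − 31 = 48 left.
February 1968 has 29 days (1968 is a leap year): 48 − 29 = 19 left.
19 days into March 1968 → March 19, 1968.
Advancing 280 days from March 19, 1968:
March has 31 days, so 31 − 19 = 12 days remain after March 19, 1968; 280 − 12 = 268 left.
April 1968 has 30 days: 268 − 30 = 238 left.
May 1968 has 31 days: 238 − 31 = 207 left.
June 1968 has 30 days: 207 − 30 = 177 left.
July 1968 has 31 days: 177 − 31 = 146 left.
August 1968 has 31 days: 146 − 31 = 115 left.
September 1968 has 30 days: 115 − 30 = 85 left.
October 1968 has 31 days: 85 − 31 = 54 left.
November 1968 has 30 days: 54 − 30 = 24 left.
24 days into December 1968 → December 24, 1968.

December 24, 1968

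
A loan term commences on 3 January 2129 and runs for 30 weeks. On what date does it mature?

August 1, 2129

Advancing 30 weeks = 210 days from January 3, 2129.
January has 31 days, so 31 − 3 = 28 days remain after January 3, 2129; 210 − 28 = 182 left.
February 2129 has 28 days (2129 is not a leap year): 182 − 28 = 154 left.
March 2129 has 31 days: 154 − 31 = 123 left.
April 2129 has 30 days: 123 − 30 = 93 left.
May 2129 has 31 days: 93 − 31 = 62 left.
June 2129 has 30 days: 62 − 30 = 32 left.
July 2129 has 31 days: 32 − 31 = 1 left.
1 day into August 2129 → August 1, 2129.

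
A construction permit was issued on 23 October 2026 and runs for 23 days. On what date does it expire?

November 15, 2026

Counting forward 23 days from October 23, 2026.
October has 31 days, so 31 − 23 = 8 days remain after October 23, 2026; 23 − 8 = 15 left.
15 days into November 2026 → November 15, 2026.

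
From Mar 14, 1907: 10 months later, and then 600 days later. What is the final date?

Adding 10 months from March 14, 1907:
month 3 + 10 = 13, which is month 1 of year 1908 → January 1908.
Day 14 is valid in January, giving January 14, 1908.
Advancing 600 days from January 14, 1908:
January has 31 days, so 31 − 14 = 17 days remain after January 14, 1908; 600 − 17 = 583 left.
February 1908 has 29 days (1908 is a leap year): 583 − 29 = 554 left.
March 1908 has 31 days: 554 − 31 = 523 left.
April 1908 has 30 days: 523 − 30 = 493 left.
May 1908 has 31 days: 493 − 31 = 462 left.
June 1908 has 30 days: 462 − 30 = 432 left.
July 1908 has 31 days: 432 − 31 = 401 left.
August 1908 has 31 days: 401 − 31 = 370 left.
September 1908 has 30 days: 370 − 30 = 340 left.
October 1908 has 31 days: 340 − 31 = 309 left.
November 1908 has 30 days: 309 − 30 = 279 left.
December 1908 has 31 days: 279 − 31 = 248 left.
January 1909 has 31 days: 248 − 31 = 217 left.
February 1909 has 28 days (1909 is not a leap year): 217 − 28 = 189 left.
March 1909 has 31 days: 189 − 31 = 158 left.
April 1909 has 30 days: 158 − 30 = 128 left.
May 1909 has 31 days: 128 − 31 = 97 left.
June 1909 has 30 days: 97 − 30 = 67 left.
July 1909 has 31 days: 67 − 31 = 36 left.
August 1909 has 31 days: 36 − 31 = 5 left.
5 days into September 1909 → September 5, 1909.

September 5, 1909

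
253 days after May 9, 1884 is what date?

January 17, 1885

Advancing 253 days from May 9, 1884.
May has 31 days, so 31 − 9 = 22 days remain after May 9, 1884; 253 − 22 = 231 left.
June 1884 has 30 days: 231 − 30 = 201 left.
July 1884 has 31 days: 201 − 31 = 170 left.
August 1884 has 31 days: 170 − 31 = 139 left.
September 1884 has 30 days: 139 − 30 = 109 left.
October 1884 has 31 days: 109 − 31 = 78 left.
November 1884 has 30 days: 78 − 30 = 48 left.
December 1884 has 31 days: 48 − 31 = 17 left.
17 days into January 1885 → January 17, 1885.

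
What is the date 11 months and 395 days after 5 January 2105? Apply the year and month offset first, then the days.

January 4, 2107

Adding 11 months and 395 days from January 5, 2105: first the month/year part, then the days.
month 1 + 11 = 12 → December 2105.
Day 5 is valid in December, giving December 5, 2105.
Now add 395 days from December 5, 2105.
December has 31 days, so 31 − 5 = 26 days remain after December 5, 2105; 395 − 26 = 369 left.
January 2106 has 31 days: 369 − 31 = 338 left.
February 2106 has 28 days (2106 is not a leap year): 338 − 28 = 310 left.
March 2106 has 31 days: 310 − 31 = 279 left.
April 2106 has 30 days: 279 − 30 = 249 left.
May 2106 has 31 days: 249 − 31 = 218 left.
June 2106 has 30 days: 218 − 30 = 188 left.
July 2106 has 31 days: 188 − 31 = 157 left.
August 2106 has 31 days: 157 − 31 = 126 left.
September 2106 has 30 days: 126 − 30 = 96 left.
October 2106 has 31 days: 96 − 31 = 65 left.
November 2106 has 30 days: 65 − 30 = 35 left.
December 2106 has 31 days: 35 − 31 = 4 left.
4 days into January 2107 → January 4, 2107.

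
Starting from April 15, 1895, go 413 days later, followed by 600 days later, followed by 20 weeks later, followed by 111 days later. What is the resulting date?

Adding 413 days from April 15, 1895:
April has 30 days, so 30 − 15 = 15 days remain after April 15, 1895; 413 − 15 = 398 left.
May 1895 has 31 days: 398 − 31 = 367 left.
June 1895 has 30 days: 367 − 30 = 337 left.
July 1895 has 31 days: 337 − 31 = 306 left.
August 1895 has 31 days: 306 − 31 = 275 left.
September 1895 has 30 days: 275 − 30 = 245 left.
October 1895 has 31 days: 245 − 31 = 214 left.
November 1895 has 30 days: 214 − 30 = 184 left.
December 1895 has 31 days: 184 − 31 = 153 left.
January 1896 has 31 days: 153 − 31 = 122 left.
February 1896 has 29 days (1896 is a leap year): 122 − 29 = 93 left.
March 1896 has 31 days: 93 − 31 = 62 left.
April 1896 has 30 days: 62 − 30 = 32 left.
May 1896 has 31 days: 32 − 31 = 1 left.
1 day into June 1896 → June 1, 1896.
Counting forward 600 days from June 1, 1896:
June has 30 days, so 30 − 1 = 29 days remain after June 1, 1896; 600 − 29 = 571 left.
July 1896 has 31 days: 571 − 31 = 540 left.
August 1896 has 31 days: 540 − 31 = 509 left.
September 1896 has 30 days: 509 − 30 = 479 left.
October 1896 has 31 days: 479 − 31 = 448 left.
November 1896 has 30 days: 448 − 30 = 418 left.
December 1896 has 31 days: 418 − 31 = 387 left.
January 1897 has 31 days: 387 − 31 = 356 left.
February 1897 has 28 days (1897 is not a leap year): 356 − 28 = 328 left.
March 1897 has 31 days: 328 − 31 = 297 left.
April 1897 has 30 days: 297 − 30 = 267 left.
May 1897 has 31 days: 267 − 31 = 236 left.
June 1897 has 30 days: 236 − 30 = 206 left.
July 1897 has 31 days: 206 − 31 = 175 left.
August 1897 has 31 days: 175 − 31 = 144 left.
September 1897 has 30 days: 144 − 30 = 114 left.
October 1897 has 31 days: 114 − 31 = 83 left.
November 1897 has 30 days: 83 − 30 = 53 left.
December 1897 has 31 days: 53 − 31 = 22 left.
22 days into January 1898 → January 22, 1898.
Advancing 20 weeks (= 140 days) from January 22, 1898:
January has 31 days, so 31 − 22 = 9 days remain after January 22, 1898; 140 − 9 = 131 left.
February 1898 has 28 days (1898 is not a leap year): 131 − 28 = 103 left.
March 1898 has 31 days: 103 − 31 = 72 left.
April 1898 has 30 days: 72 − 30 = 42 left.
May 1898 has 31 days: 42 − 31 = 11 left.
11 days into June 1898 → June 11, 1898.
Counting forward 111 days from June 11, 1898:
June has 30 days, so 30 − 11 = 19 days remain after June 11, 1898; 111 − 19 = 92 left.
July 1898 has 31 days: 92 − 31 = 61 left.
August 1898 has 31 days: 61 − 31 = 30 left.
30 days into September 1898 → September 30, 1898.

September 30, 1898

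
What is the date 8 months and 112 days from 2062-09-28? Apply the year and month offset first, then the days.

Counting forward 8 months and 112 days from September 28, 2062: first the month/year part, then the days.
month 9 + 8 = 17, which is month 5 of year 2063 → May 2063.
Day 28 is valid in May, giving May 28, 2063.
Now add 112 days from May 28, 2063.
May has 31 days, so 31 − 28 = 3 days remain after May 28, 2063; 112 − 3 = 109 left.
June 2063 has 30 days: 109 − 30 = 79 left.
July 2063 has 31 days: 79 − 31 = 48 left.
August 2063 has 31 days: 48 − 31 = 17 left.
17 days into September 2063 → September 17, 2063.

September 17, 2063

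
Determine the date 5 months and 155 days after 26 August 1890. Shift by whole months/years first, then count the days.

June 30, 1891

Adding 5 months and 155 days from August 26, 1890: first the month/year part, then the days.
month 8 + 5 = 13, which is month 1 of year 1891 → January 1891.
Day 26 is valid in January, giving January 26, 1891.
Now add 155 days from January 26, 1891.
January has 31 days, so 31 − 26 = 5 days remain after January 26, 1891; 155 − 5 = 150 left.
February 1891 has 28 days (1891 is not a leap year): 150 − 28 = 122 left.
March 1891 has 31 days: 122 − 31 = 91 left.
April 1891 has 30 days: 91 − 30 = 61 left.
May 1891 has 31 days: 61 − 31 = 30 left.
30 days into June 1891 → June 30, 1891.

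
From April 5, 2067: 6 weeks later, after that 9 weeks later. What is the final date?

Adding 6 weeks (= 42 days) from April 5, 2067:
April has 30 days, so 30 − 5 = 25 days remain after April 5, 2067; 42 − 25 = 17 left.
17 days into May 2067 → May 17, 2067.
Adding 9 weeks (= 63 days) from May 17, 2067:
May has 31 days, so 31 − 17 = 14 days remain after May 17, 2067; 63 − 14 = 49 left.
June 2067 has 30 days: 49 − 30 = 19 left.
19 days into July 2067 → July 19, 2067.

July 19, 2067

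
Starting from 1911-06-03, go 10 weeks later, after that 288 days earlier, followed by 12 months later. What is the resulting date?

Counting forward 10 weeks (= 70 days) from June 3, 1911:
June has 30 days, so 30 − 3 = 27 days remain after June 3, 1911; 70 − 27 = 43 left.
July 1911 has 31 days: 43 − 31 = 12 left.
12 days into August 1911 → August 12, 1911.
Counting back 288 days from August 12, 1911:
Going back 12 days from August 12, 1911 reaches the end of the previous month; 288 − 12 = 276 left.
July 1911 has 31 days: 276 − 31 = 245 left.
June 1911 has 30 days: 245 − 30 = 215 left.
May 1911 has 31 days: 215 − 31 = 184 left.
April 1911 has 30 days: 184 − 30 = 154 left.
March 1911 has 31 days: 154 − 31 = 123 left.
February 1911 has 28 days (1911 is not a leap year): 123 − 28 = 95 left.
January 1911 has 31 days: 95 − 31 = 64 left.
December 1910 has 31 days: 64 − 31 = 33 left.
November 1910 has 30 days: 33 − 30 = 3 left.
October 1910 has 31 days; 31 − 3 = 28 → October 28, 1910.
Counting forward 12 months from October 28, 1910:
month 10 + 12 = 22, which is month 10 of year 1911 → October 1911.
Day 28 is valid in October, giving October 28, 1911.

October 28, 1911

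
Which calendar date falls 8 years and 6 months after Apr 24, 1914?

October 24, 1922

Adding 8 years and 6 months from April 24, 1914.
+8 years → 1922; month 4 + 6 = 10 → October 1922.
Day 24 is valid in October, giving October 24, 1922.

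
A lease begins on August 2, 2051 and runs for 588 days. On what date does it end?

Adding 588 days from August 2, 2051.
August has 31 days, so 31 − 2 = 29 days remain after August 2, 2051; 588 − 29 = 559 left.
September 2051 has 30 days: 559 − 30 = 529 left.
October 2051 has 31 days: 529 − 31 = 498 left.
November 2051 has 30 days: 498 − 30 = 468 left.
December 2051 has 31 days: 468 − 31 = 437 left.
January 2052 has 31 days: 437 − 31 = 406 left.
February 2052 has 29 days (2052 is a leap year): 406 − 29 = 377 left.
March 2052 has 31 days: 377 − 31 = 346 left.
April 2052 has 30 days: 346 − 30 = 316 left.
May 2052 has 31 days: 316 − 31 = 285 left.
June 2052 has 30 days: 285 − 30 = 255 left.
July 2052 has 31 days: 255 − 31 = 224 left.
August 2052 has 31 days: 224 − 31 = 193 left.
September 2052 has 30 days: 193 − 30 = 163 left.
October 2052 has 31 days: 163 − 31 = 132 left.
November 2052 has 30 days: 132 − 30 = 102 left.
December 2052 has 31 days: 102 − 31 = 71 left.
January 2053 has 31 days: 71 − 31 = 40 left.
February 2053 has 28 days (2053 is not a leap year): 40 − 28 = 12 left.
12 days into March 2053 → March 12, 2053.

March 12, 2053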